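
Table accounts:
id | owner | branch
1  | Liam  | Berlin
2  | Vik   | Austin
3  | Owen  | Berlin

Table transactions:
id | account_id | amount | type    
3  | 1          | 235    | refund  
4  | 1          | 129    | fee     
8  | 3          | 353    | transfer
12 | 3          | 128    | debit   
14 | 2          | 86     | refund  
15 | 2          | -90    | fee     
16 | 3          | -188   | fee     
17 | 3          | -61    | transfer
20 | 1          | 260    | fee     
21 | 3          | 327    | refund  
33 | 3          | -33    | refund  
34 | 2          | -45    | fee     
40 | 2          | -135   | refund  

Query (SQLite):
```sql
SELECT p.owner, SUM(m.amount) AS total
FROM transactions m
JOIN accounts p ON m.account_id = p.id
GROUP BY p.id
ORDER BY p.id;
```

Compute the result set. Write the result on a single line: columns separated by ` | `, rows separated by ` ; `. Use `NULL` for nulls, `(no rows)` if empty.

Liam | 624 ; Vik | -184 ; Owen | 526

Join each transactions row to its accounts via account_id.
Group joined rows by accounts.id; compute SUM(m.amount) per group.
  1: ids {3, 4, 20} → SUM(m.amount)=624
  2: ids {14, 15, 34, 40} → SUM(m.amount)=-184
  3: ids {8, 12, 16, 17, 21, 33} → SUM(m.amount)=526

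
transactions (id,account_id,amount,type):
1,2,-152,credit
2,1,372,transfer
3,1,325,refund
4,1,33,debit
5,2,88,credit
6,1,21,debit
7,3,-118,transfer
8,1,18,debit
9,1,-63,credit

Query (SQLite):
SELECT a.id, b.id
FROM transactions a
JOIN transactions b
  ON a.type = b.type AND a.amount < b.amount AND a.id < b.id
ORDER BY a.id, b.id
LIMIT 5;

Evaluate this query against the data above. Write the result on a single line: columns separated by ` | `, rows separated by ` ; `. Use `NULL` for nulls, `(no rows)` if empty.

1 | 5 ; 1 | 9

Pairs (a,b) with same type, a.amount < b.amount, a.id < b.id.
type groups: credit:{1,5,9} debit:{4,6,8} refund:{3} transfer:{2,7}
Ordered by (a.id, b.id); first 5.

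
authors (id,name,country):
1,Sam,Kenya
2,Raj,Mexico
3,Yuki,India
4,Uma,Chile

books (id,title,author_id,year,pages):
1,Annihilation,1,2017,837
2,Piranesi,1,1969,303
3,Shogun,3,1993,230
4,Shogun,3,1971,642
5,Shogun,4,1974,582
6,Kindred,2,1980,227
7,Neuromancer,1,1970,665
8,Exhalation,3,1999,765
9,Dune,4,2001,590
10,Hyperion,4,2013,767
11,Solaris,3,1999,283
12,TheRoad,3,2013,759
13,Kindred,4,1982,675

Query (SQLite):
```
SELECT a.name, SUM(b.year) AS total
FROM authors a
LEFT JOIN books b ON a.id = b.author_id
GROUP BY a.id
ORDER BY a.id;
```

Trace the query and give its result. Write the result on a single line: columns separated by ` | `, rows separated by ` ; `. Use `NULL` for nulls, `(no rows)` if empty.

Sam | 5956 ; Raj | 1980 ; Yuki | 9975 ; Uma | 7970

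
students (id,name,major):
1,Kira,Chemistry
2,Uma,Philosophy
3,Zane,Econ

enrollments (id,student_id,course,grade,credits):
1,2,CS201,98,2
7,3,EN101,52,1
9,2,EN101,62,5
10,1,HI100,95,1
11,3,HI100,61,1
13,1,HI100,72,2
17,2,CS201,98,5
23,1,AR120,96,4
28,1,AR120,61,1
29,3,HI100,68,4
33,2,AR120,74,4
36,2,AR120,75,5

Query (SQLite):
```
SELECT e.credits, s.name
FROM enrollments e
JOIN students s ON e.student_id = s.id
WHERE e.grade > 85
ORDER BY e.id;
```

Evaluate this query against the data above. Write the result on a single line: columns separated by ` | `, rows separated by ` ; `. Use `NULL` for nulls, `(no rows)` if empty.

2 | Uma ; 1 | Kira ; 5 | Uma ; 4 | Kira

Each enrollments row matches the students row where student_id = students.id.
Then keep rows with e.grade > 85.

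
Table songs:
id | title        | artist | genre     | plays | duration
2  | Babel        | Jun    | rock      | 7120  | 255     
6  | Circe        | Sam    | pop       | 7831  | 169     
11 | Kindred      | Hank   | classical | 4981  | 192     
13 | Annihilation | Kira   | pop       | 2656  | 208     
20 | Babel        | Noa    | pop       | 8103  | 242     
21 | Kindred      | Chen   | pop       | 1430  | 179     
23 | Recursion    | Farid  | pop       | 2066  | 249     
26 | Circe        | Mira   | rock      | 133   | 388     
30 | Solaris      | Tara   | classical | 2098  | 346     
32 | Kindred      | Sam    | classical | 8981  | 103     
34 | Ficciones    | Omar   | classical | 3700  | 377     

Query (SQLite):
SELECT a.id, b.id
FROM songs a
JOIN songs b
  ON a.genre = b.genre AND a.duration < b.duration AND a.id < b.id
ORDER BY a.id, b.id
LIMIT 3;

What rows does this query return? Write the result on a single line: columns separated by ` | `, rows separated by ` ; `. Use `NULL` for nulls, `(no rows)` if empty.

2 | 26 ; 6 | 13 ; 6 | 20

Pairs (a,b) with same genre, a.duration < b.duration, a.id < b.id.
genre groups: classical:{11,30,32,34} pop:{6,13,20,21,23} rock:{2,26}
Ordered by (a.id, b.id); first 3.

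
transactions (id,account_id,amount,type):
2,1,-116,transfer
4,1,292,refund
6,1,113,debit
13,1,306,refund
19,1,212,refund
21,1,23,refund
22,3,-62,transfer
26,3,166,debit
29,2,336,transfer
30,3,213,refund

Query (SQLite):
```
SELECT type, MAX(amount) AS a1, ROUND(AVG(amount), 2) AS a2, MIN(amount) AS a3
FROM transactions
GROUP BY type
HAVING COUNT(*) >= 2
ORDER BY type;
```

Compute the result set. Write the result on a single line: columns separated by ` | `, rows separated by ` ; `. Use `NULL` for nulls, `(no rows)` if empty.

debit | 166 | 139.5 | 113 ; refund | 306 | 209.2 | 23 ; transfer | 336 | 52.67 | -116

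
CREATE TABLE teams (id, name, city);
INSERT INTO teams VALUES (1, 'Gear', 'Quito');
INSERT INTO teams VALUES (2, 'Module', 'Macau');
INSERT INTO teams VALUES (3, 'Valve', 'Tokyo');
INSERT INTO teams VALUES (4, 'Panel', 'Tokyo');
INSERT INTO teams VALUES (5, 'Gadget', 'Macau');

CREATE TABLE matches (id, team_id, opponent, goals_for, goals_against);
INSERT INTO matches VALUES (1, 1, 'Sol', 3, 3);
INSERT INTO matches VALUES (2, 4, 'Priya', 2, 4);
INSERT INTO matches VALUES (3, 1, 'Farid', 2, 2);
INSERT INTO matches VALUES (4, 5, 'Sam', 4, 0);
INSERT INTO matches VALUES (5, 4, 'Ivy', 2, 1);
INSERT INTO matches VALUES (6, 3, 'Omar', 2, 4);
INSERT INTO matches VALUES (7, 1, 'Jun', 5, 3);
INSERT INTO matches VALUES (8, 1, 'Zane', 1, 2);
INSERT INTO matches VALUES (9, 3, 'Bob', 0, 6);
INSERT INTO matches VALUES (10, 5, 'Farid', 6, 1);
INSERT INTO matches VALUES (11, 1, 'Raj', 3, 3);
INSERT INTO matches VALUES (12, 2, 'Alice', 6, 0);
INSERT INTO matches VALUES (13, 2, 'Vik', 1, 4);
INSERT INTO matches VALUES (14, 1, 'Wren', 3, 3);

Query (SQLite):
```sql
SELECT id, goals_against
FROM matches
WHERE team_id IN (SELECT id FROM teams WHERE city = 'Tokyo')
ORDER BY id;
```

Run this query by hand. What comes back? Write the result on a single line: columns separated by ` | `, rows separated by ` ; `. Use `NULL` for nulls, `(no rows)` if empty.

2 | 4 ; 5 | 1 ; 6 | 4 ; 9 | 6

Inner query: teams.id where city = 'Tokyo'.
Outer: keep matches rows whose team_id is in that set.
Inner query → {3, 4}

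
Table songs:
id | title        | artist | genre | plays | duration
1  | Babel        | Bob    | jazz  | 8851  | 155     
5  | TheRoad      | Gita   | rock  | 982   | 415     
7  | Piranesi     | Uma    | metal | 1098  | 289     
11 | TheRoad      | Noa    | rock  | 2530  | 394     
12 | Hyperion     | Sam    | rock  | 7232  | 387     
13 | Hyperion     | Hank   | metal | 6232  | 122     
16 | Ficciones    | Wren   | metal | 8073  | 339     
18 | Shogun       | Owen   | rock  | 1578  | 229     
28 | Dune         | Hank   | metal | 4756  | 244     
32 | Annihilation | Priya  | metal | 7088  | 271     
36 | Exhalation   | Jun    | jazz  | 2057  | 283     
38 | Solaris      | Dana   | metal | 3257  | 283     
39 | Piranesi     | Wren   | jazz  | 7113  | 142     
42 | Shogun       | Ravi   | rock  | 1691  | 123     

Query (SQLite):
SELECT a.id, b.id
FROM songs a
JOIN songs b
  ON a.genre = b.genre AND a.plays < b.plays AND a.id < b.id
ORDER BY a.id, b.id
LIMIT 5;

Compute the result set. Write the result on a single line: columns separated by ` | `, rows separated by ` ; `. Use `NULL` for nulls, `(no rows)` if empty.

5 | 11 ; 5 | 12 ; 5 | 18 ; 5 | 42 ; 7 | 13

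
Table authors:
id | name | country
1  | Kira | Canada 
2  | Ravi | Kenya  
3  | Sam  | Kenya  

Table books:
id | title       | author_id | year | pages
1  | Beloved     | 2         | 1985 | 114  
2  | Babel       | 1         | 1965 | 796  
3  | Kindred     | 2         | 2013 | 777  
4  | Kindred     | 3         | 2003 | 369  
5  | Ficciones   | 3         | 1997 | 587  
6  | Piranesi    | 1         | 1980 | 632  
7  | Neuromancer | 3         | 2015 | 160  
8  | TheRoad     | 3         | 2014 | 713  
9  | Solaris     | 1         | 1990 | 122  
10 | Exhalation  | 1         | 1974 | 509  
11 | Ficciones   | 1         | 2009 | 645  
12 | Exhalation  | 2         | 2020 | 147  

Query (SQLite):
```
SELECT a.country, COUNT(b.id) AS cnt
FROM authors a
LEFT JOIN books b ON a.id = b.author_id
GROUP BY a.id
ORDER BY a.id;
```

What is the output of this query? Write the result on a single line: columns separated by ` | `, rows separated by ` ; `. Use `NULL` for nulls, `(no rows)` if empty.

Canada | 5 ; Kenya | 3 ; Kenya | 4

LEFT JOIN keeps every authors row; unmatched ones get NULL for books columns.
Group by authors.id and compute COUNT(b.id). COUNT(col) of an all-NULL group is 0.
  1: ids {2, 6, 9, 10, 11} → COUNT(b.id)=5
  2: ids {1, 3, 12} → COUNT(b.id)=3
  3: ids {4, 5, 7, 8} → COUNT(b.id)=4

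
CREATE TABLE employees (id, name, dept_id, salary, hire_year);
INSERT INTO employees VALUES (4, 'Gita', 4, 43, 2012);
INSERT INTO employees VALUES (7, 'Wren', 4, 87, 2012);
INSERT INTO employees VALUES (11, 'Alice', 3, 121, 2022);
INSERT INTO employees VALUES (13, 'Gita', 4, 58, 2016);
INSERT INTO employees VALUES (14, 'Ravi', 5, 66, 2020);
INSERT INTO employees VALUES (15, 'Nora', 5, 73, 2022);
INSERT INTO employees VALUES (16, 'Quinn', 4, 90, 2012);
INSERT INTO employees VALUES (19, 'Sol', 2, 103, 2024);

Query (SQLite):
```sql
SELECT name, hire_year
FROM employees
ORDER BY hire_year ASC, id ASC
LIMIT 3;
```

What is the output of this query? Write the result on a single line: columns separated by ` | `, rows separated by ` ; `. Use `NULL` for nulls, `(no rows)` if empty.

Gita | 2012 ; Wren | 2012 ; Quinn | 2012

Sort by hire_year asc, tiebreak id asc: (2012, id=4), (2012, id=7), (2012, id=16), (2016, id=13), (2020, id=14), (2022, id=11) …. Take first 3.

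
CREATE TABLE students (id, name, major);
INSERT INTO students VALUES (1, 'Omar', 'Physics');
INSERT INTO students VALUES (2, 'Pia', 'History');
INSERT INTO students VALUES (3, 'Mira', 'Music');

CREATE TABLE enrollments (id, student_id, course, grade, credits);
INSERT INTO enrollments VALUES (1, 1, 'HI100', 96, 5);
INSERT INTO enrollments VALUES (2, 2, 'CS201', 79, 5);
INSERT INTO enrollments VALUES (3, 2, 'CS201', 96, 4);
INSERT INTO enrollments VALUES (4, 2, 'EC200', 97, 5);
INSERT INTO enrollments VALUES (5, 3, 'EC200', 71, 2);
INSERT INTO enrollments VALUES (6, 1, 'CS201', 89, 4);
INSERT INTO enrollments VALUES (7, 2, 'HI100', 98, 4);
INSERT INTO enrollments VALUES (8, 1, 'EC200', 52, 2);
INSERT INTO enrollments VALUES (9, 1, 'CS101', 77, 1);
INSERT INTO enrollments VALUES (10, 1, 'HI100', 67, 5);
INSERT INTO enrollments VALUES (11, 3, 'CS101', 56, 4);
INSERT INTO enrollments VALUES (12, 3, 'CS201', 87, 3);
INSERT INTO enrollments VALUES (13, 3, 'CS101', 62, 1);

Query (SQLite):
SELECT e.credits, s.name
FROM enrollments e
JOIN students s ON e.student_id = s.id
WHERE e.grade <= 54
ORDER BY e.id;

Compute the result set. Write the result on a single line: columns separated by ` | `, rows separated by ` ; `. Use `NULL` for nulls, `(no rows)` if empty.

2 | Omar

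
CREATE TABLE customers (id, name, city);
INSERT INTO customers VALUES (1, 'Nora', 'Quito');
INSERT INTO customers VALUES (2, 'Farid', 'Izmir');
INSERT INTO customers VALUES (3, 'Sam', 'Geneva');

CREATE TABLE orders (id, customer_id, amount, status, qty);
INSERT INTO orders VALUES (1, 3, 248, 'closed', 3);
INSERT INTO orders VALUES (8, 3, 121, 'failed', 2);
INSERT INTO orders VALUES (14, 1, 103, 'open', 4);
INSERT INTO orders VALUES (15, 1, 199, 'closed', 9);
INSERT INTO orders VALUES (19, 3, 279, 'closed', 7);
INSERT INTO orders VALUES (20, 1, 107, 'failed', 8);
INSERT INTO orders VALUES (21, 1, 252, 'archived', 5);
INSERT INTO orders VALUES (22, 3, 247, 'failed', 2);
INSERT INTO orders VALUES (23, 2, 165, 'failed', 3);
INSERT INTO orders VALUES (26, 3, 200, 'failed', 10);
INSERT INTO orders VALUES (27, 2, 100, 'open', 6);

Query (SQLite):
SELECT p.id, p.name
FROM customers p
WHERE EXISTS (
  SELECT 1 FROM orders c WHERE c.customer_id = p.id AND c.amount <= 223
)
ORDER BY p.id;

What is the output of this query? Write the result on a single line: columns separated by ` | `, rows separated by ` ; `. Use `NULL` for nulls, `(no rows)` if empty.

For each customers row, check whether any orders with matching customer_id has amount <= 223.
Keep rows where that is true.

1 | Nora ; 2 | Farid ; 3 | Sam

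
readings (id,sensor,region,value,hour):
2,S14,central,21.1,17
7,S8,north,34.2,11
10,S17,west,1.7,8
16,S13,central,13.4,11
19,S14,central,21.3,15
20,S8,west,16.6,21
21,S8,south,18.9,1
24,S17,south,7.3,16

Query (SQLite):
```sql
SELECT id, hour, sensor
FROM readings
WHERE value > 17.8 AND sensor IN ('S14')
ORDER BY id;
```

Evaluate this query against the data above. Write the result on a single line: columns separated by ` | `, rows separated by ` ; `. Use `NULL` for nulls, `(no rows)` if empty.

2 | 17 | S14 ; 19 | 15 | S14

value > 17.8: ids {2, 7, 19, 21}
sensor IN ('S14'): ids {2, 19}
Combine with AND.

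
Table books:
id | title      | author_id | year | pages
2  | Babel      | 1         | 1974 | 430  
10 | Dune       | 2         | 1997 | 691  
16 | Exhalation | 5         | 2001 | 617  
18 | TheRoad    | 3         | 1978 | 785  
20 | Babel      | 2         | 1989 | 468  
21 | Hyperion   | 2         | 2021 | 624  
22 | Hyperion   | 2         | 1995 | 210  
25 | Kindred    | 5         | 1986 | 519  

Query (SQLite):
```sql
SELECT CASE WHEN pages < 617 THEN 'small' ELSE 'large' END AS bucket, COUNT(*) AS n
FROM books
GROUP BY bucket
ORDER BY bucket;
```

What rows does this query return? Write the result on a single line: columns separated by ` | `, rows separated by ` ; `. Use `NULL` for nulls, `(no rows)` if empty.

Bucket rows by pages < 617 → 'small' else 'large'; count each bucket.

large | 4 ; small | 4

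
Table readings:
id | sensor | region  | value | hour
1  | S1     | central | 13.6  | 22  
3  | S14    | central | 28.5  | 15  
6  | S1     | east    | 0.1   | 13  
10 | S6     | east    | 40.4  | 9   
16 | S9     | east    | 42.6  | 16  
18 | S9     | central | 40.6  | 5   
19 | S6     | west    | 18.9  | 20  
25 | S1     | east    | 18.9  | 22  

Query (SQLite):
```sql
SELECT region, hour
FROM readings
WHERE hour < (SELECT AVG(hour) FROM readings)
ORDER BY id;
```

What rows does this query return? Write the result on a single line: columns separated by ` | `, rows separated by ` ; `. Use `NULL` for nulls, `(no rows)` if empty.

central | 15 ; east | 13 ; east | 9 ; central | 5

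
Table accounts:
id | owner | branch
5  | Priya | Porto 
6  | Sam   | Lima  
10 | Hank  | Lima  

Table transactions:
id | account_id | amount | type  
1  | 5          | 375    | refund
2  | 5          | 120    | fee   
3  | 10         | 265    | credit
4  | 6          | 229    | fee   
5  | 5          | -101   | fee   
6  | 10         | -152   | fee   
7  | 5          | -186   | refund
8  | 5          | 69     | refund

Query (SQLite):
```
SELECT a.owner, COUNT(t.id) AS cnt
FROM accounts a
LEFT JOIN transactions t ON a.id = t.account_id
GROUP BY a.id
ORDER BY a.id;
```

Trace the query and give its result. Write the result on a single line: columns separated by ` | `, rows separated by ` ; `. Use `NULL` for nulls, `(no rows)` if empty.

LEFT JOIN keeps every accounts row; unmatched ones get NULL for transactions columns.
Group by accounts.id and compute COUNT(t.id). COUNT(col) of an all-NULL group is 0.
  5: ids {1, 2, 5, 7, 8} → COUNT(t.id)=5
  6: ids {4} → COUNT(t.id)=1
  10: ids {3, 6} → COUNT(t.id)=2

Priya | 5 ; Sam | 1 ; Hank | 2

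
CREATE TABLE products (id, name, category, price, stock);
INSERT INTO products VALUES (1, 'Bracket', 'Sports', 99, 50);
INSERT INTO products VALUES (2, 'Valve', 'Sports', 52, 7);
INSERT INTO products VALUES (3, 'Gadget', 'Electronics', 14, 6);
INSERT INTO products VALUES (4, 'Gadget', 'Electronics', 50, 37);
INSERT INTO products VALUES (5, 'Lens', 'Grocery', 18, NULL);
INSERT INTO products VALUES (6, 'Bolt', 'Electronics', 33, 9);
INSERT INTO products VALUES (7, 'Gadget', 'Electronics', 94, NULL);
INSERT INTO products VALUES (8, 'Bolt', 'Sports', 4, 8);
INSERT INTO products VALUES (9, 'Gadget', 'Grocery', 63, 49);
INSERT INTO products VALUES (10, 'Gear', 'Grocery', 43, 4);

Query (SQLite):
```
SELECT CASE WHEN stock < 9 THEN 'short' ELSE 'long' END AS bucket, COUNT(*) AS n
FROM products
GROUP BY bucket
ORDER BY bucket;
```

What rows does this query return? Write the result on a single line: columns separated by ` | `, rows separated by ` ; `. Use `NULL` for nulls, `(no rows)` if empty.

long | 6 ; short | 4

Bucket rows by stock < 9 → 'short' else 'long'; count each bucket.
NULL < 9 is unknown, so NULL stock falls into ELSE → 'long'.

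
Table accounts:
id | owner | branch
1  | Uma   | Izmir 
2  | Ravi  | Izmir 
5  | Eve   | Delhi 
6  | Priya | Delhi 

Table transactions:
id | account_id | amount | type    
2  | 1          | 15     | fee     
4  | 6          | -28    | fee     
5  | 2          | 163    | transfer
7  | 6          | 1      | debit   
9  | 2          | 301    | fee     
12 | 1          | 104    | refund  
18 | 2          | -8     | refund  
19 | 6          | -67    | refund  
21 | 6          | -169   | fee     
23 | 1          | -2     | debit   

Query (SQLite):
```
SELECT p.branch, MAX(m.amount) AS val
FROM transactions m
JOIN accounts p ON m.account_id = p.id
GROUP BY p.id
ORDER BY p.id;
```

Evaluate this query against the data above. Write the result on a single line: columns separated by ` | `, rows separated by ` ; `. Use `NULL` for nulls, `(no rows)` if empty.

Join each transactions row to its accounts via account_id.
Group joined rows by accounts.id; compute MAX(m.amount) per group.
  1: ids {2, 12, 23} → MAX(m.amount)=104
  2: ids {5, 9, 18} → MAX(m.amount)=301
  6: ids {4, 7, 19, 21} → MAX(m.amount)=1

Izmir | 104 ; Izmir | 301 ; Delhi | 1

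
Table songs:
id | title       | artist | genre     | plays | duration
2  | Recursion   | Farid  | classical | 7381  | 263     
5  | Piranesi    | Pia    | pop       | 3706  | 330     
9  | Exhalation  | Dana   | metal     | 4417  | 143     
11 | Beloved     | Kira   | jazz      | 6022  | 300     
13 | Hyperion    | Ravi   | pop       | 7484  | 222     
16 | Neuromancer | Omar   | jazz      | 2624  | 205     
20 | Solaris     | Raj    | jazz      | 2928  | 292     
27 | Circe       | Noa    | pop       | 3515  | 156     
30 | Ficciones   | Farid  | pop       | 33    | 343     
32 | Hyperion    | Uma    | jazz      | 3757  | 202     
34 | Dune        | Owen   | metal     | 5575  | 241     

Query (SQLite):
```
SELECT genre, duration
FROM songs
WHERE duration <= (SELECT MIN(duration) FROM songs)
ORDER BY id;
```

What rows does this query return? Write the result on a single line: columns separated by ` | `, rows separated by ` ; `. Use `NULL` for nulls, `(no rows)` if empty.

Scalar subquery: MIN(duration) over all songs rows = 143.
Keep rows where duration <= that value.

metal | 143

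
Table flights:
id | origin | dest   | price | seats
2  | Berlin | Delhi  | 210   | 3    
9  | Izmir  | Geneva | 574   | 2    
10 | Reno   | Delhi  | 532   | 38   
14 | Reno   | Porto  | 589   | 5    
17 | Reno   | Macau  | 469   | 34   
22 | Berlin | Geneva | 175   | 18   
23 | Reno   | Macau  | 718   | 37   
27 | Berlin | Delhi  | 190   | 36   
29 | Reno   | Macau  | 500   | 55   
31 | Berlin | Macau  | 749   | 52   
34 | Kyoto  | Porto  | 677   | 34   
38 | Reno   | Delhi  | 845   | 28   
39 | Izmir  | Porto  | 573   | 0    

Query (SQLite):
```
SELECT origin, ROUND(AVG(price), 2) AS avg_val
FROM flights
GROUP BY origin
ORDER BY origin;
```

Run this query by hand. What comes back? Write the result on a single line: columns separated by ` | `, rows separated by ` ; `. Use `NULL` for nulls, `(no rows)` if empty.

Berlin | 331 ; Izmir | 573.5 ; Kyoto | 677 ; Reno | 608.83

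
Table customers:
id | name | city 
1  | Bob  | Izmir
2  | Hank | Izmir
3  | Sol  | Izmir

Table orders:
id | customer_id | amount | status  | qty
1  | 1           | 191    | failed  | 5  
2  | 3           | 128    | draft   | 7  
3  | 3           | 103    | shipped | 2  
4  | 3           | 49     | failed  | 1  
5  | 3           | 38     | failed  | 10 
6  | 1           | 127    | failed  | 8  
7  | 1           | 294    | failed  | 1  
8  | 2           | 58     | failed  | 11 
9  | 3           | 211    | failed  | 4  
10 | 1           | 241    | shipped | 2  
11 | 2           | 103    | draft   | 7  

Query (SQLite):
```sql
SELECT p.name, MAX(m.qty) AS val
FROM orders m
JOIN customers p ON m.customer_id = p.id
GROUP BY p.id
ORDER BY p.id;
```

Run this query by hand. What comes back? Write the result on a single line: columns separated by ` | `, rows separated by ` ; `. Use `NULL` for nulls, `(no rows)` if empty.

Join each orders row to its customers via customer_id.
Group joined rows by customers.id; compute MAX(m.qty) per group.
  1: ids {1, 6, 7, 10} → MAX(m.qty)=8
  2: ids {8, 11} → MAX(m.qty)=11
  3: ids {2, 3, 4, 5, 9} → MAX(m.qty)=10

Bob | 8 ; Hank | 11 ; Sol | 10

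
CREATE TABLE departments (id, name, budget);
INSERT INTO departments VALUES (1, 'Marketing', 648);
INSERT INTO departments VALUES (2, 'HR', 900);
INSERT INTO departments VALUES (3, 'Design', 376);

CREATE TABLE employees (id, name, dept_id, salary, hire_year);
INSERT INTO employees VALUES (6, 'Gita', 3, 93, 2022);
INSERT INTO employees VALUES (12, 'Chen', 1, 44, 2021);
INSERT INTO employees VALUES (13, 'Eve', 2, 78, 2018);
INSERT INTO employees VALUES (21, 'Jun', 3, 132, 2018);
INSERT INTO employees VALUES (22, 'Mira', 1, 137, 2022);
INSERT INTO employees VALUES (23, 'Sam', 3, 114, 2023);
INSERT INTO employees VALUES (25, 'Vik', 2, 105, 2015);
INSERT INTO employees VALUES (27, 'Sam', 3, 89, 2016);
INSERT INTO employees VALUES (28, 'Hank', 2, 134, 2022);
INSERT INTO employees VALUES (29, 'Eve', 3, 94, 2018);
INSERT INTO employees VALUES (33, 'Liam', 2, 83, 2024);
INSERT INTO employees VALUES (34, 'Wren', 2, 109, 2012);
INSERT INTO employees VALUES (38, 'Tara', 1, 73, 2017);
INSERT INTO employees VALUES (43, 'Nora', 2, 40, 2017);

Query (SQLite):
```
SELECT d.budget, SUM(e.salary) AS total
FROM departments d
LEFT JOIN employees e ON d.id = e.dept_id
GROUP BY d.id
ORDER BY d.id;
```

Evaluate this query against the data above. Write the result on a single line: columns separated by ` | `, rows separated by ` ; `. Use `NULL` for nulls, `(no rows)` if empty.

648 | 254 ; 900 | 549 ; 376 | 522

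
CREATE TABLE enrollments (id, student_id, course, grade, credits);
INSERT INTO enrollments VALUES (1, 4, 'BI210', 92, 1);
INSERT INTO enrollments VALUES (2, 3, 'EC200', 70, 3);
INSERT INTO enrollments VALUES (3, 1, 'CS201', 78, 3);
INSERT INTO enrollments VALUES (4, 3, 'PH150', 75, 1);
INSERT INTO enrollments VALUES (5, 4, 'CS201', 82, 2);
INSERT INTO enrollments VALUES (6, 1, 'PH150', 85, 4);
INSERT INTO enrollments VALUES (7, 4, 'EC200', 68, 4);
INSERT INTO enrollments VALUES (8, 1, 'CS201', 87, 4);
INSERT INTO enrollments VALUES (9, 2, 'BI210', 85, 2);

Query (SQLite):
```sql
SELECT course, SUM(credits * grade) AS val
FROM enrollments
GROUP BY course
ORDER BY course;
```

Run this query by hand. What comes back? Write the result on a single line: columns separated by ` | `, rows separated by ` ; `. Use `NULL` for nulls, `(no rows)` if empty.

For each row compute credits * grade.
Group by course; take SUM of the expression per group.
  BI210: ids {1, 9} → SUM(credits * grade)=262
  CS201: ids {3, 5, 8} → SUM(credits * grade)=746
  EC200: ids {2, 7} → SUM(credits * grade)=482
  PH150: ids {4, 6} → SUM(credits * grade)=415

BI210 | 262 ; CS201 | 746 ; EC200 | 482 ; PH150 | 415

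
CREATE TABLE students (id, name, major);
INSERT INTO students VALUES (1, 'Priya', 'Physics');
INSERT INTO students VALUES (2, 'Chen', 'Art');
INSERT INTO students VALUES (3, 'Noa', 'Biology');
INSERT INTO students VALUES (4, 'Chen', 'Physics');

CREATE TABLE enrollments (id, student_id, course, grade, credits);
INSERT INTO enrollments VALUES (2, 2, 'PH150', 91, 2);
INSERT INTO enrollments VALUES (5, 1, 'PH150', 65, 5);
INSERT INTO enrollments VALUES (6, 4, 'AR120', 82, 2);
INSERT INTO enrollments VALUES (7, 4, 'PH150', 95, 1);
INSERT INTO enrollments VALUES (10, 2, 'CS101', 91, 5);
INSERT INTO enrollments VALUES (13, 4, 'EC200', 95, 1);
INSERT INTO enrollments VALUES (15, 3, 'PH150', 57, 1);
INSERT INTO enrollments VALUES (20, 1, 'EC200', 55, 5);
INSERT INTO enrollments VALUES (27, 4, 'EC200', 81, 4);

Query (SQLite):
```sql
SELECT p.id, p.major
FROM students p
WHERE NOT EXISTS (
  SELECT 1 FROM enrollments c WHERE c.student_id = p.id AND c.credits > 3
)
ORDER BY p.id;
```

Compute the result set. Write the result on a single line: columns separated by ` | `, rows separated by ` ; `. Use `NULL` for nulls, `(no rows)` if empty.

3 | Biology

For each students row, check whether any enrollments with matching student_id has credits > 3.
Keep rows where that is false.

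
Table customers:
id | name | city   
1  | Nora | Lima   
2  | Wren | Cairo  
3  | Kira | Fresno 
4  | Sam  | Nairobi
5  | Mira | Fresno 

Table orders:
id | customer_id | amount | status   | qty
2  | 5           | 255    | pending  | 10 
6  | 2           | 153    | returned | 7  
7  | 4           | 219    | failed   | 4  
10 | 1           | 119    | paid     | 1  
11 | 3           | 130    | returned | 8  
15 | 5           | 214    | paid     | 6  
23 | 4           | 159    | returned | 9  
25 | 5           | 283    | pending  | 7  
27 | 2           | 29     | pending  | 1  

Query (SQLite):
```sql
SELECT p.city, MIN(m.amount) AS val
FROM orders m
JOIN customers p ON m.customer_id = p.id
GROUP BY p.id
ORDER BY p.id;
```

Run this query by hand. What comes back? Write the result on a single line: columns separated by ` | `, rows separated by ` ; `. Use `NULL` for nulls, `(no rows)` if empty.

Lima | 119 ; Cairo | 29 ; Fresno | 130 ; Nairobi | 159 ; Fresno | 214

Join each orders row to its customers via customer_id.
Group joined rows by customers.id; compute MIN(m.amount) per group.
  1: ids {10} → MIN(m.amount)=119
  2: ids {6, 27} → MIN(m.amount)=29
  3: ids {11} → MIN(m.amount)=130
  4: ids {7, 23} → MIN(m.amount)=159
  5: ids {2, 15, 25} → MIN(m.amount)=214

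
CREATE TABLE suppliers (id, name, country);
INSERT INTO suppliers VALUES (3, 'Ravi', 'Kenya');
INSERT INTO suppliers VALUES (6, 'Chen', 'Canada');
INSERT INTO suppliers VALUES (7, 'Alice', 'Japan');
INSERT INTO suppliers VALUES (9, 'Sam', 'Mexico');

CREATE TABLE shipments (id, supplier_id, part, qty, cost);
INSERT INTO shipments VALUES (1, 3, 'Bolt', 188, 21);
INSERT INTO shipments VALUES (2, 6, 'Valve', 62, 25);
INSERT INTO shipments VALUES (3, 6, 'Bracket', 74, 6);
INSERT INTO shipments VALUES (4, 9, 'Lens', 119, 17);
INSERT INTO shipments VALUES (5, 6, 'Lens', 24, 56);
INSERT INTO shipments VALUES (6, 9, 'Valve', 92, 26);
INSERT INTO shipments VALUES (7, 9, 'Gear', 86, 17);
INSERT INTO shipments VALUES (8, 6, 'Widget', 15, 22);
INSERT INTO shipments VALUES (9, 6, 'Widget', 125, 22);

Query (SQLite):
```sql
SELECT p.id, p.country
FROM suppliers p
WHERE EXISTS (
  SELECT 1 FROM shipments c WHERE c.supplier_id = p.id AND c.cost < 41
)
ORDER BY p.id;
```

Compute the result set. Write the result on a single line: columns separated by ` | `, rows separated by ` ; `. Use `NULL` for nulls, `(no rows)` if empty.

3 | Kenya ; 6 | Canada ; 9 | Mexico

For each suppliers row, check whether any shipments with matching supplier_id has cost < 41.
Keep rows where that is true.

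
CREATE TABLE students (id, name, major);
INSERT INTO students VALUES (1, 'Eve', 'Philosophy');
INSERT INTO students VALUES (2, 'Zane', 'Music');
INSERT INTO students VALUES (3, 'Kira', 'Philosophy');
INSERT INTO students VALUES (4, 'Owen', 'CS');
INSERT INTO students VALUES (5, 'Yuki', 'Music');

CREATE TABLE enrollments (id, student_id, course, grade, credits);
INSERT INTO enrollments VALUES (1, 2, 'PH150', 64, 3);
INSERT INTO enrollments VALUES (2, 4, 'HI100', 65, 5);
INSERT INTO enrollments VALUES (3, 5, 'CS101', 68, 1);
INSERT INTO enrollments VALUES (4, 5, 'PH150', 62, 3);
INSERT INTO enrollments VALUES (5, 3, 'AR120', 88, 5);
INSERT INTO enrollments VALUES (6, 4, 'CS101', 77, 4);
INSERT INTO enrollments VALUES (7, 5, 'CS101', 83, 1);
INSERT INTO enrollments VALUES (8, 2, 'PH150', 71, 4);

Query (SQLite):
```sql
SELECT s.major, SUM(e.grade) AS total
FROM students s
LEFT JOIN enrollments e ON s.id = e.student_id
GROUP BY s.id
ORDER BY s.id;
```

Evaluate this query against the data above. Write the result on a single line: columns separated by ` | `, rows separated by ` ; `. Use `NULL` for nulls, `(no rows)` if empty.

Philosophy | NULL ; Music | 135 ; Philosophy | 88 ; CS | 142 ; Music | 213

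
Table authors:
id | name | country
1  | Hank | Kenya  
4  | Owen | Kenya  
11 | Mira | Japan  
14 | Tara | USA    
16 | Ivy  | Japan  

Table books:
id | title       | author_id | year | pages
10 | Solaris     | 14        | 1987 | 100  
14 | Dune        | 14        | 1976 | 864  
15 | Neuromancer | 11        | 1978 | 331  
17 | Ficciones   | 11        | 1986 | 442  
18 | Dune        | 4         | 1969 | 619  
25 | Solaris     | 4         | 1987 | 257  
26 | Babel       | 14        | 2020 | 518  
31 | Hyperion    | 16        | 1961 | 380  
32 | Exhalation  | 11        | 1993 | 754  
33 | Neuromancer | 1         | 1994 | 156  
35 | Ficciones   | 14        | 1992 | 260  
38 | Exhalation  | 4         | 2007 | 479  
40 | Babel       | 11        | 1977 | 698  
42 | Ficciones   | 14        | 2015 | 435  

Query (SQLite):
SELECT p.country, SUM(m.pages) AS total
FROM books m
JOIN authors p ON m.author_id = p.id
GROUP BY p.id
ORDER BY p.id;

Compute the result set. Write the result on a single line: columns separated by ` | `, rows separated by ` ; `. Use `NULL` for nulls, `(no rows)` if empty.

Kenya | 156 ; Kenya | 1355 ; Japan | 2225 ; USA | 2177 ; Japan | 380

Join each books row to its authors via author_id.
Group joined rows by authors.id; compute SUM(m.pages) per group.
  1: ids {33} → SUM(m.pages)=156
  4: ids {18, 25, 38} → SUM(m.pages)=1355
  11: ids {15, 17, 32, 40} → SUM(m.pages)=2225
  14: ids {10, 14, 26, 35, 42} → SUM(m.pages)=2177
  16: ids {31} → SUM(m.pages)=380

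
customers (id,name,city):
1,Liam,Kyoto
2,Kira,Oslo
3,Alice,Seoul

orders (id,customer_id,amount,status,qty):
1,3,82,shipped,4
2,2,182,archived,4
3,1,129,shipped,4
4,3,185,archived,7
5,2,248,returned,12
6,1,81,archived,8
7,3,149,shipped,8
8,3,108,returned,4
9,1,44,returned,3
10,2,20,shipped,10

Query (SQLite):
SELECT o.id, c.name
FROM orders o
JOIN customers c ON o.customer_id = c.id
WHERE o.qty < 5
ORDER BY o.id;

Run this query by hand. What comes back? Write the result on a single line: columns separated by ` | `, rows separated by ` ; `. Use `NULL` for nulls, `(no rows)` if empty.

Each orders row matches the customers row where customer_id = customers.id.
Then keep rows with o.qty < 5.

1 | Alice ; 2 | Kira ; 3 | Liam ; 8 | Alice ; 9 | Liam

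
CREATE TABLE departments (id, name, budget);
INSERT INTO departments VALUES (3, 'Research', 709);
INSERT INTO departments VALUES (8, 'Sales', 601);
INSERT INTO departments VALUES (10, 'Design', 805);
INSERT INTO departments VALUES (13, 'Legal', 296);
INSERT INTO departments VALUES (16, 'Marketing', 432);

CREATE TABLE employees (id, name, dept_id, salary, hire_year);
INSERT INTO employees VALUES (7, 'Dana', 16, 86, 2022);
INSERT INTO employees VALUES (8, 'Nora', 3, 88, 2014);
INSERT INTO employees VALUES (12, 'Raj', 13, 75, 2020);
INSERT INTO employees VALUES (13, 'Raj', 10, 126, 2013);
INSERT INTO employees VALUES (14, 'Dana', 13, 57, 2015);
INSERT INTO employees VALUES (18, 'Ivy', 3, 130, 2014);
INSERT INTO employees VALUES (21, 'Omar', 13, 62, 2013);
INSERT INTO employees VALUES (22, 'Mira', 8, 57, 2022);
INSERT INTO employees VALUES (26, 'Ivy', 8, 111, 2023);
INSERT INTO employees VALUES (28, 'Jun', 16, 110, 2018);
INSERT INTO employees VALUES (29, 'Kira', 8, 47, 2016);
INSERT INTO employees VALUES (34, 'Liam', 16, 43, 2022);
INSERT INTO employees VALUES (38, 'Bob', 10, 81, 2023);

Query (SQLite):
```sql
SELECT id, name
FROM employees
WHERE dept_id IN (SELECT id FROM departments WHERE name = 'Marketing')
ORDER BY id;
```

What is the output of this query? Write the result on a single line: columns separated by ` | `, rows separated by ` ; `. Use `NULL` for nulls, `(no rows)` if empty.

7 | Dana ; 28 | Jun ; 34 | Liam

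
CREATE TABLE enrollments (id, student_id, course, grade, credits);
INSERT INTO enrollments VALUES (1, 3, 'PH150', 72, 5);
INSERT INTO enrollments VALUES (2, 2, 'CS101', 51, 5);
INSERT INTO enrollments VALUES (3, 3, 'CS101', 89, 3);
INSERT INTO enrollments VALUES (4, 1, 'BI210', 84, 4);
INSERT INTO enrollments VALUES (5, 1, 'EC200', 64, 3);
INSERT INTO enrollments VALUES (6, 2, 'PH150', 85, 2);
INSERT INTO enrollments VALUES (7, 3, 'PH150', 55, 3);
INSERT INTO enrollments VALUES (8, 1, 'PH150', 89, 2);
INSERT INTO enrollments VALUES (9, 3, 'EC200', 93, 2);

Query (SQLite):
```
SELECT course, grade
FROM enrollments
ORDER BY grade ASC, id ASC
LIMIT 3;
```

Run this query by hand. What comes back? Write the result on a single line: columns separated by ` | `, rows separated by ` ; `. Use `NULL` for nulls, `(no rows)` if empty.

Sort by grade asc, tiebreak id asc: (51, id=2), (55, id=7), (64, id=5), (72, id=1), (84, id=4), (85, id=6) …. Take first 3.

CS101 | 51 ; PH150 | 55 ; EC200 | 64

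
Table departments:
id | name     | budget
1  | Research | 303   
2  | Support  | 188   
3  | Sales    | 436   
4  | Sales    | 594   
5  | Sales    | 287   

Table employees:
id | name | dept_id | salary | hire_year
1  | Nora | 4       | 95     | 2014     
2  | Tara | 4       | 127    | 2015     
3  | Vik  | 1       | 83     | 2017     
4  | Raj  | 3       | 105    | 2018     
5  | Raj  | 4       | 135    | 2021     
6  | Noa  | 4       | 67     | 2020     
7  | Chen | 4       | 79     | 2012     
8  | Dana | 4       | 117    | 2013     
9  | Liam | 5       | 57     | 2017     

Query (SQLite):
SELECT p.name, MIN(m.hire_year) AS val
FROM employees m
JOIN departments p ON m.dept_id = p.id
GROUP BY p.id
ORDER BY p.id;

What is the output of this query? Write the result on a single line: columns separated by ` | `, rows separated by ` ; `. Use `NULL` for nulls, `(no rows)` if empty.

Join each employees row to its departments via dept_id.
Group joined rows by departments.id; compute MIN(m.hire_year) per group.
  1: ids {3} → MIN(m.hire_year)=2017
  3: ids {4} → MIN(m.hire_year)=2018
  4: ids {1, 2, 5, 6, 7, 8} → MIN(m.hire_year)=2012
  5: ids {9} → MIN(m.hire_year)=2017

Research | 2017 ; Sales | 2018 ; Sales | 2012 ; Sales | 2017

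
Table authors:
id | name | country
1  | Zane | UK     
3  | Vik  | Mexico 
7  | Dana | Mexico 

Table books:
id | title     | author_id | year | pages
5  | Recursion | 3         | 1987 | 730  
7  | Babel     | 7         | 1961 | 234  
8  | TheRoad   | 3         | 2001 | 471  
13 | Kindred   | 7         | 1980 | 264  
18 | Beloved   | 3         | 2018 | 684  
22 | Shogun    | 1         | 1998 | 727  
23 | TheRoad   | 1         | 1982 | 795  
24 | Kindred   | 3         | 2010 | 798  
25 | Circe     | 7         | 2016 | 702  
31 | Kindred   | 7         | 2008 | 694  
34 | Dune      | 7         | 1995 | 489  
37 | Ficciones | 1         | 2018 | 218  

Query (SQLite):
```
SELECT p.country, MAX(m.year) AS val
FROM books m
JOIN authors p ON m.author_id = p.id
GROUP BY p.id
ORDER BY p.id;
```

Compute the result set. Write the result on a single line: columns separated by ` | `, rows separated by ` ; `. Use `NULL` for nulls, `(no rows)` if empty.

UK | 2018 ; Mexico | 2018 ; Mexico | 2016

Join each books row to its authors via author_id.
Group joined rows by authors.id; compute MAX(m.year) per group.
  1: ids {22, 23, 37} → MAX(m.year)=2018
  3: ids {5, 8, 18, 24} → MAX(m.year)=2018
  7: ids {7, 13, 25, 31, 34} → MAX(m.year)=2016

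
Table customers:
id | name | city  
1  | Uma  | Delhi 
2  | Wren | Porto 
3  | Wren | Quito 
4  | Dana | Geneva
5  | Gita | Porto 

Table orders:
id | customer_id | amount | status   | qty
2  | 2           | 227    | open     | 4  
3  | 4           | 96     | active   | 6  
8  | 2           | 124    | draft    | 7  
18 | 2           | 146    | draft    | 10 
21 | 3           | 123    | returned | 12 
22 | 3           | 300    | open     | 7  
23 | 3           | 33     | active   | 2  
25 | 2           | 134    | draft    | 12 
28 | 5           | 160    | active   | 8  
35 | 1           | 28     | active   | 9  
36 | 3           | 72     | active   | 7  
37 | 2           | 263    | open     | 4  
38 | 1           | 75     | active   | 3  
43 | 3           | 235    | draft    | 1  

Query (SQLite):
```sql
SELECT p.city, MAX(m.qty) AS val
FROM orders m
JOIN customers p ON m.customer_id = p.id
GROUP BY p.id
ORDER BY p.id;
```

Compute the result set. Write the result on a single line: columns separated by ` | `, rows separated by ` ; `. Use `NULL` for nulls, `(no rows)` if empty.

Delhi | 9 ; Porto | 12 ; Quito | 12 ; Geneva | 6 ; Porto | 8

Join each orders row to its customers via customer_id.
Group joined rows by customers.id; compute MAX(m.qty) per group.
  1: ids {35, 38} → MAX(m.qty)=9
  2: ids {2, 8, 18, 25, 37} → MAX(m.qty)=12
  3: ids {21, 22, 23, 36, 43} → MAX(m.qty)=12
  4: ids {3} → MAX(m.qty)=6
  5: ids {28} → MAX(m.qty)=8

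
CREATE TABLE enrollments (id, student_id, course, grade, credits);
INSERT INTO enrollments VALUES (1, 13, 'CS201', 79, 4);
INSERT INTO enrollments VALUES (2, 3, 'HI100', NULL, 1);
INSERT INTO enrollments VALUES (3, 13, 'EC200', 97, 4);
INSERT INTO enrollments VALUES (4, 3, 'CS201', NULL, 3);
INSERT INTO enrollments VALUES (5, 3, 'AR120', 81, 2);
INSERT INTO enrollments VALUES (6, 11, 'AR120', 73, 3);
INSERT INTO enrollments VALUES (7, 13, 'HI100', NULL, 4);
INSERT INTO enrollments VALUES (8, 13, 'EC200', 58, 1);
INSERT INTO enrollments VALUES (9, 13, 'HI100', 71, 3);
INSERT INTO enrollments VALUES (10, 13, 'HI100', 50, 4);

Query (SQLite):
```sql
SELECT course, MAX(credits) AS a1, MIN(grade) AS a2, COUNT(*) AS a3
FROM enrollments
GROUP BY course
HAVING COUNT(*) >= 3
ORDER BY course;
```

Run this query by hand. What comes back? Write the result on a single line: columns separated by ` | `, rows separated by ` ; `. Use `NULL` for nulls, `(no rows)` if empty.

Group enrollments by course.
Per group compute: MAX(credits), MIN(grade), COUNT(*).
HAVING: drop groups with fewer than 3 rows.
  AR120: ids {5, 6} → MAX(credits)=3, MIN(grade)=73, COUNT(*)=2
  CS201: ids {1, 4} → MAX(credits)=4, MIN(grade)=79, COUNT(*)=2
  EC200: ids {3, 8} → MAX(credits)=4, MIN(grade)=58, COUNT(*)=2
  HI100: ids {2, 7, 9, 10} → MAX(credits)=4, MIN(grade)=50, COUNT(*)=4

HI100 | 4 | 50 | 4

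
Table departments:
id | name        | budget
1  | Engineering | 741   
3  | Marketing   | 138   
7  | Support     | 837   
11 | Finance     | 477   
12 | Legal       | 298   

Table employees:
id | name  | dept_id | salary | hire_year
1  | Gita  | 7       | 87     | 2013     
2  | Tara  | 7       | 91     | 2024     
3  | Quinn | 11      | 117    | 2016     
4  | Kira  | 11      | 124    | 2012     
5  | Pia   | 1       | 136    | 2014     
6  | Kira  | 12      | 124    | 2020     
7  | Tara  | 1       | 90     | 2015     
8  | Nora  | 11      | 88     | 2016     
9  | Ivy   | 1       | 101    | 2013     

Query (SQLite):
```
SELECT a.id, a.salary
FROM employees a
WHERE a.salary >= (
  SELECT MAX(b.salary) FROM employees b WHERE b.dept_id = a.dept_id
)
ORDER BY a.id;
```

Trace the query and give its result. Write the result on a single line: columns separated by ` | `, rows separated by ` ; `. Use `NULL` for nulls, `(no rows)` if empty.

2 | 91 ; 4 | 124 ; 5 | 136 ; 6 | 124

For each employees row a, compute MAX(salary) over rows sharing a.dept_id.
Keep row a if a.salary >= that per-group MAX.
  dept_id=1: MAX(salary) = 136
  dept_id=7: MAX(salary) = 91
  dept_id=11: MAX(salary) = 124
  dept_id=12: MAX(salary) = 124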